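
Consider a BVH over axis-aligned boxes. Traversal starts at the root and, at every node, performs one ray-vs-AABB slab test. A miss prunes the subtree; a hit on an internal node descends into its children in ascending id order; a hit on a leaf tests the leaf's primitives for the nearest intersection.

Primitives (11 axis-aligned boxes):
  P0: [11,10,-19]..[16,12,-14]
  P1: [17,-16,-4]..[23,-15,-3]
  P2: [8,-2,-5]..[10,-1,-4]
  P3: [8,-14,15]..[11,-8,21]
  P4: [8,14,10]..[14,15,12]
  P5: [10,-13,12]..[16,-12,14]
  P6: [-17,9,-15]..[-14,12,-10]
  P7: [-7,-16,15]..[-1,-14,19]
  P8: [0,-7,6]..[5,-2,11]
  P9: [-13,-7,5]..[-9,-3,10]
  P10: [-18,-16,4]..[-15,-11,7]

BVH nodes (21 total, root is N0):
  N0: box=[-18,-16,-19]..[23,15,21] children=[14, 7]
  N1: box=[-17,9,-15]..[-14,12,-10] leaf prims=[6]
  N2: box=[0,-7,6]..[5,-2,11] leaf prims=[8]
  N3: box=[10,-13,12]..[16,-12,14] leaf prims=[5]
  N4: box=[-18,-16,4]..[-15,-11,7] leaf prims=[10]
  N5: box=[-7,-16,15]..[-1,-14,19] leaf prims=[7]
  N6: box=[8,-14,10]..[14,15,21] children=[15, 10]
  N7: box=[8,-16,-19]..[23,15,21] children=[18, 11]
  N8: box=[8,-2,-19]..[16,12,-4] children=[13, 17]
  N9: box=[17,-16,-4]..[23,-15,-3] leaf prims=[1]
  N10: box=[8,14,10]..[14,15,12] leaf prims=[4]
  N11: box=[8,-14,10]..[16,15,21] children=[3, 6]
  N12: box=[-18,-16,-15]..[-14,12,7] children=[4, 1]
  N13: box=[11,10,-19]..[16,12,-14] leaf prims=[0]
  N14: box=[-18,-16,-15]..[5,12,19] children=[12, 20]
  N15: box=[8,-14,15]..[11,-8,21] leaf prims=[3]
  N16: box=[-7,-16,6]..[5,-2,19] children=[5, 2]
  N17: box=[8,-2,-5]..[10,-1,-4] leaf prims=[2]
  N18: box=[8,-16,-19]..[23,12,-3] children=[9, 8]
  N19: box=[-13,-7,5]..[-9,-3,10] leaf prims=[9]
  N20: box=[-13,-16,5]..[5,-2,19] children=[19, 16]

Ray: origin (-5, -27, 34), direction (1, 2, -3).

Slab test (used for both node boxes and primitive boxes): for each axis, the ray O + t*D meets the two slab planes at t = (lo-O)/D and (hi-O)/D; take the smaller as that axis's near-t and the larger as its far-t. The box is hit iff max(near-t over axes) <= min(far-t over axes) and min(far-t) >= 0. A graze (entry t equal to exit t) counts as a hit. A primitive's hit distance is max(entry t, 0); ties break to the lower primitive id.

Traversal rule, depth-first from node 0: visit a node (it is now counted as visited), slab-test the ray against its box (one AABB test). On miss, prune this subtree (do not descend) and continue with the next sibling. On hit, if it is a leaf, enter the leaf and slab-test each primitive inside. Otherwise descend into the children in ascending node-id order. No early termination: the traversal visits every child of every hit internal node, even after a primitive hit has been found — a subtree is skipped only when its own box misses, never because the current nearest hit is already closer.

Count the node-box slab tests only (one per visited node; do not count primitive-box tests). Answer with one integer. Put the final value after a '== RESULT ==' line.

Walk:
N0 x:[-13,28] y:[11/2,21] z:[13/3,53/3] -> hit [11/2,53/3], descend [7, 14]
  N7 x:[13,28] y:[11/2,21] z:[13/3,53/3] -> hit [13,53/3], descend [11, 18]
    N11 x:[13,21] y:[13/2,21] z:[13/3,8] -> miss, prune
    N18 x:[13,28] y:[11/2,39/2] z:[37/3,53/3] -> hit [13,53/3], descend [8, 9]
      N8 x:[13,21] y:[25/2,39/2] z:[38/3,53/3] -> hit [13,53/3], descend [13, 17]
        N13 x:[16,21] y:[37/2,39/2] z:[16,53/3] -> miss, prune
        N17 x:[13,15] y:[25/2,13] z:[38/3,13] -> hit [13,13] leaf, test {P2@t=13}
      N9 x:[22,28] y:[11/2,6] z:[37/3,38/3] -> miss, prune
  N14 x:[-13,10] y:[11/2,39/2] z:[5,49/3] -> hit [11/2,10], descend [12, 20]
    N12 x:[-13,-9] y:[11/2,39/2] z:[9,49/3] -> miss, prune
    N20 x:[-8,10] y:[11/2,25/2] z:[5,29/3] -> hit [11/2,29/3], descend [16, 19]
      N16 x:[-2,10] y:[11/2,25/2] z:[5,28/3] -> hit [11/2,28/3], descend [2, 5]
        N2 x:[5,10] y:[10,25/2] z:[23/3,28/3] -> miss, prune
        N5 x:[-2,4] y:[11/2,13/2] z:[5,19/3] -> miss, prune
      N19 x:[-8,-4] y:[10,12] z:[8,29/3] -> miss, prune

15 AABB tests over nodes [0, 7, 11, 18, 8, 13, 17, 9, 14, 12, 20, 16, 2, 5, 19]; 1 leaf entered; closest P2.

== RESULT ==
15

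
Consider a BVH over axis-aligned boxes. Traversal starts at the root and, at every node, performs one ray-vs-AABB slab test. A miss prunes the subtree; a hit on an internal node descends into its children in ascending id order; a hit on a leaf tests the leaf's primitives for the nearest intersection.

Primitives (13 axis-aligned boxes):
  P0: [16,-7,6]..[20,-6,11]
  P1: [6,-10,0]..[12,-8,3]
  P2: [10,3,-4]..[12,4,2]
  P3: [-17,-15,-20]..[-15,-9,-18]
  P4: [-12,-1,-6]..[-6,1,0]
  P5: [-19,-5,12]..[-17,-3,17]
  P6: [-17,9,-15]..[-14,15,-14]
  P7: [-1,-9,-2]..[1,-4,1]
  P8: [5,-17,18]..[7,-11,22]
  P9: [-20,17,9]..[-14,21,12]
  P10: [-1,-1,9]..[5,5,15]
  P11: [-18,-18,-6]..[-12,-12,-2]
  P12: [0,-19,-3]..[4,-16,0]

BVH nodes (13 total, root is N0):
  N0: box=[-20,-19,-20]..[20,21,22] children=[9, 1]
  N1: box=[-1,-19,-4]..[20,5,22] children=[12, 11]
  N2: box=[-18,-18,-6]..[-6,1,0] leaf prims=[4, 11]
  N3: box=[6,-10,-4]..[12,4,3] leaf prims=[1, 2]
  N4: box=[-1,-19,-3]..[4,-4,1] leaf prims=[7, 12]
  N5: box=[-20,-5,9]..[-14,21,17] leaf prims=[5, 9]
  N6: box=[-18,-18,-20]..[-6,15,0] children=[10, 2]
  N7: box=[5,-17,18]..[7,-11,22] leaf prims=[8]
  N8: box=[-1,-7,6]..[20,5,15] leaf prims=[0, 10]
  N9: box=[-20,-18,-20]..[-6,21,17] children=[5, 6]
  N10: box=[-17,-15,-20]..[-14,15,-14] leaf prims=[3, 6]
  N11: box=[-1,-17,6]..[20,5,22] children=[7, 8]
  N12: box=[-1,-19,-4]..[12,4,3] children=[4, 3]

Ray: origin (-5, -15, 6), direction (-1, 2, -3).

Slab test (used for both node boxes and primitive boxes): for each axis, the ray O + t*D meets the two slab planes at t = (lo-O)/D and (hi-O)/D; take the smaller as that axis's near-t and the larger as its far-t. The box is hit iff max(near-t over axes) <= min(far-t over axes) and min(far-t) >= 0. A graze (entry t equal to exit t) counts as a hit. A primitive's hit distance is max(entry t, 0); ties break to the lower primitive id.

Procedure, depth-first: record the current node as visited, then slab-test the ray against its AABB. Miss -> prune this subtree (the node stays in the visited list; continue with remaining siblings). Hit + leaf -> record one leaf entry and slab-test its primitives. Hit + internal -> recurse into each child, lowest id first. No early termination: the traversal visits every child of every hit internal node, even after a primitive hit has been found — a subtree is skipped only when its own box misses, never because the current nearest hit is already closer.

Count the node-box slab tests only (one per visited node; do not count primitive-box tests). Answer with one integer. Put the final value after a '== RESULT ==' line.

Trace the traversal:
N0 x:[-25,15] y:[-2,18] z:[-16/3,26/3] -> hit [-2,26/3], descend [1, 9]
  N1 x:[-25,-4] y:[-2,10] z:[-16/3,10/3] -> miss, prune
  N9 x:[1,15] y:[-3/2,18] z:[-11/3,26/3] -> hit [1,26/3], descend [5, 6]
    N5 x:[9,15] y:[5,18] z:[-11/3,-1] -> miss, prune
    N6 x:[1,13] y:[-3/2,15] z:[2,26/3] -> hit [2,26/3], descend [2, 10]
      N2 x:[1,13] y:[-3/2,8] z:[2,4] -> hit [2,4] leaf, test {P4(miss), P11(miss)}
      N10 x:[9,12] y:[0,15] z:[20/3,26/3] -> miss, prune

order=[0, 1, 9, 5, 6, 2, 10]  |boxes|=7  |leaves|=1  hit=miss

== RESULT ==
7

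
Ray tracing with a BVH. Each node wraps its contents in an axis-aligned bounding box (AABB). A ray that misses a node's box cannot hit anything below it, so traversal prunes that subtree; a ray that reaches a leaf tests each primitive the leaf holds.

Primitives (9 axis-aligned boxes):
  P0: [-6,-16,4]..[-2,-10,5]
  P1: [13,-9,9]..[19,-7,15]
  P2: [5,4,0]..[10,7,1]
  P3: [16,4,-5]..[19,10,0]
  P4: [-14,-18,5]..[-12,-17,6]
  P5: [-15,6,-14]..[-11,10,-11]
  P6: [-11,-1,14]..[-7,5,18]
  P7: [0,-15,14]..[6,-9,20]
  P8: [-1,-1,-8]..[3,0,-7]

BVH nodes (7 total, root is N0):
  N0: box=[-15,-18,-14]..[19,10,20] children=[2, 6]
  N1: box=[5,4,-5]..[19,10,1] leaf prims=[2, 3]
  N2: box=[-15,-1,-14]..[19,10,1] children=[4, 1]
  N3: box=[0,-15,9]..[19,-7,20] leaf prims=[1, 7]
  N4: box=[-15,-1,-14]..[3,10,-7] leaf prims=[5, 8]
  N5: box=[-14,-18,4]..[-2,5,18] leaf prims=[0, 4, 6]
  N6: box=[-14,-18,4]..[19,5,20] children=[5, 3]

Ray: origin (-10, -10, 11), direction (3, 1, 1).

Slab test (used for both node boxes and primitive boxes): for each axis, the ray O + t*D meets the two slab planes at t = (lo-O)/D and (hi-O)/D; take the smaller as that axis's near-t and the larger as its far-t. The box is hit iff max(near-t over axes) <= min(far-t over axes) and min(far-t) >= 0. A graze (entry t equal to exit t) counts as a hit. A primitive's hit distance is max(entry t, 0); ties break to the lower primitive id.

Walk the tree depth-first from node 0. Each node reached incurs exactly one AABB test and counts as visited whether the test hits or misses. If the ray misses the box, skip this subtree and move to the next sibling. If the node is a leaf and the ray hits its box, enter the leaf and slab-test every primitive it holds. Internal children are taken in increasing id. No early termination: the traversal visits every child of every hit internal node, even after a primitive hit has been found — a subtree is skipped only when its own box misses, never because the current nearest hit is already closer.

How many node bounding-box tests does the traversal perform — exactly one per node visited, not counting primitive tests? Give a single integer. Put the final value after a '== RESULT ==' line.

Walk:
N0 x:[-5/3,29/3] y:[-8,20] z:[-25,9] -> hit [-5/3,9], descend [2, 6]
  N2 x:[-5/3,29/3] y:[9,20] z:[-25,-10] -> miss, prune
  N6 x:[-4/3,29/3] y:[-8,15] z:[-7,9] -> hit [-4/3,9], descend [3, 5]
    N3 x:[10/3,29/3] y:[-5,3] z:[-2,9] -> miss, prune
    N5 x:[-4/3,8/3] y:[-8,15] z:[-7,7] -> hit [-4/3,8/3] leaf, test {P0(miss), P4(miss), P6(miss)}

order=[0, 2, 6, 3, 5]  |boxes|=5  |leaves|=1  hit=miss

== RESULT ==
5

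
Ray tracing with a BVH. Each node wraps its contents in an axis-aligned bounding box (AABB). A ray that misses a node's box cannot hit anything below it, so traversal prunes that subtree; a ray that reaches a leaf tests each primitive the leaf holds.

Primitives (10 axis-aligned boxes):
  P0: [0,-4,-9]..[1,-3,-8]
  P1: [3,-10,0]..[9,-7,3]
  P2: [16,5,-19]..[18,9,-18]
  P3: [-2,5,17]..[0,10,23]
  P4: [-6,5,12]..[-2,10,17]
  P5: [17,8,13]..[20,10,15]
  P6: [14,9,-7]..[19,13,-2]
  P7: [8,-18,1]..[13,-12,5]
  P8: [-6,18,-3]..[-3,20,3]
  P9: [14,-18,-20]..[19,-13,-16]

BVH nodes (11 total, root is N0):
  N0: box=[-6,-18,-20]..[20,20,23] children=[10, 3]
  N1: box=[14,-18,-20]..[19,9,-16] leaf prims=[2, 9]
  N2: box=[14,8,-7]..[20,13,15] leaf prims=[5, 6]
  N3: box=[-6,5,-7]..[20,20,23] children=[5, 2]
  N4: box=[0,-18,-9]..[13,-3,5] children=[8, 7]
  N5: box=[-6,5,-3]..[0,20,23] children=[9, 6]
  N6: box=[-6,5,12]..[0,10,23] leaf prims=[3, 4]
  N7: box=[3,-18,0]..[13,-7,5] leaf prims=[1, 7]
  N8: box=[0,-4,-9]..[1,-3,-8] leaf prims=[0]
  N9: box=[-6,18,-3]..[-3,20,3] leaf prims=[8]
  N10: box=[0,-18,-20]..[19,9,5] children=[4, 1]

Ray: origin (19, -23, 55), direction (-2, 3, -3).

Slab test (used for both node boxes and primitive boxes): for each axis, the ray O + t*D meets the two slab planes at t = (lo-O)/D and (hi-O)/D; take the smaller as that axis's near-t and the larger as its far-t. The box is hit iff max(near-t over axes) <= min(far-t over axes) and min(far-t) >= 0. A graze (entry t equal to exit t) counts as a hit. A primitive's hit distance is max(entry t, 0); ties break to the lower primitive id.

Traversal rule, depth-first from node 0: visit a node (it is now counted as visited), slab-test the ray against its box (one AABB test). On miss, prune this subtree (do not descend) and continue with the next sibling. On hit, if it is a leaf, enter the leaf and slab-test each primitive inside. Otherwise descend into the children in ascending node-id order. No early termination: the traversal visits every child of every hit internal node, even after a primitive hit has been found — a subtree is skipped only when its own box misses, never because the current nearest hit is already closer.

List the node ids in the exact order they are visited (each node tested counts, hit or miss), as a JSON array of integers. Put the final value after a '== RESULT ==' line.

Traverse from the root:
N0 x:[-1/2,25/2] y:[5/3,43/3] z:[32/3,25] -> hit [32/3,25/2], descend [3, 10]
  N3 x:[-1/2,25/2] y:[28/3,43/3] z:[32/3,62/3] -> hit [32/3,25/2], descend [2, 5]
    N2 x:[-1/2,5/2] y:[31/3,12] z:[40/3,62/3] -> miss, prune
    N5 x:[19/2,25/2] y:[28/3,43/3] z:[32/3,58/3] -> hit [32/3,25/2], descend [6, 9]
      N6 x:[19/2,25/2] y:[28/3,11] z:[32/3,43/3] -> hit [32/3,11] leaf, test {P3(miss), P4(miss)}
      N9 x:[11,25/2] y:[41/3,43/3] z:[52/3,58/3] -> miss, prune
  N10 x:[0,19/2] y:[5/3,32/3] z:[50/3,25] -> miss, prune

Summary -> nodes [0, 3, 2, 5, 6, 9, 10]; box-tests=7; leaf-entries=1; first=miss

== RESULT ==
[0, 3, 2, 5, 6, 9, 10]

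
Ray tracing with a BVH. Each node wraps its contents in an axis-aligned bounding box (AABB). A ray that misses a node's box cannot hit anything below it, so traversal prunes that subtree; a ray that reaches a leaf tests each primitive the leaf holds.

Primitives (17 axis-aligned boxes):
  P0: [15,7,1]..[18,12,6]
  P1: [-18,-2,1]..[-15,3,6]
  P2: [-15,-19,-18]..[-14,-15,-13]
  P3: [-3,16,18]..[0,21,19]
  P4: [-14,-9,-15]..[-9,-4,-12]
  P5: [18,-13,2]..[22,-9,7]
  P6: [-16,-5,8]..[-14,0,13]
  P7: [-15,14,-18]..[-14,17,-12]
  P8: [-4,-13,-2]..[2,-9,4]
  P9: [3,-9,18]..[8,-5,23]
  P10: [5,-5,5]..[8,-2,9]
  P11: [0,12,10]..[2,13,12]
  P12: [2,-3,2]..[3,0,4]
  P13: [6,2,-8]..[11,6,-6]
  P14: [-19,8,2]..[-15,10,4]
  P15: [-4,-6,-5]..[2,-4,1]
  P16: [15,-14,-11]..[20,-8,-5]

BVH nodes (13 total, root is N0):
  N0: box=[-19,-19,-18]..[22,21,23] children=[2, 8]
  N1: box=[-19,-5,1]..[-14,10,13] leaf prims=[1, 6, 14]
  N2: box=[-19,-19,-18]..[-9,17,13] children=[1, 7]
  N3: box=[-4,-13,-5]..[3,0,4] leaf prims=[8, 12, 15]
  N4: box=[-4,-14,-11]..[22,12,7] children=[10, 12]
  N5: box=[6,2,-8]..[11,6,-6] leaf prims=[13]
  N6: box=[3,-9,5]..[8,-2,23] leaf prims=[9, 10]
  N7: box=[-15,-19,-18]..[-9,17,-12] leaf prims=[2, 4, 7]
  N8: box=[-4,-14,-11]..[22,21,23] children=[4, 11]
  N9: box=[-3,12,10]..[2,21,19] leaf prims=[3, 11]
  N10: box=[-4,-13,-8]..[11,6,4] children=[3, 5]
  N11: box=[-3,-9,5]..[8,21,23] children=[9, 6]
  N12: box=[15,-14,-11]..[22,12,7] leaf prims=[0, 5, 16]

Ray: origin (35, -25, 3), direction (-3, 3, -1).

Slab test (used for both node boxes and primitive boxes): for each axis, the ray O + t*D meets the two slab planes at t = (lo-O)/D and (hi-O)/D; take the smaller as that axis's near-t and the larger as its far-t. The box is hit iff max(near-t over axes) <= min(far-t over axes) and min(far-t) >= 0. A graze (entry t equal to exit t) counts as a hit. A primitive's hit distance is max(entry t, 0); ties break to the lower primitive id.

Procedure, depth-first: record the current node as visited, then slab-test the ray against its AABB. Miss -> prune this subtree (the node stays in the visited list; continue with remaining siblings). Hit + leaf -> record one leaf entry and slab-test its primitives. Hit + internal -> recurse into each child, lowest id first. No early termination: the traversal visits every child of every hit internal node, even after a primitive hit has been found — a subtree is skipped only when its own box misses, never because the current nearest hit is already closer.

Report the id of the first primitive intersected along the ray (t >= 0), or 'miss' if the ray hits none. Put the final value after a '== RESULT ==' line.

Traverse from the root:
N0 x:[13/3,18] y:[2,46/3] z:[-20,21] -> hit [13/3,46/3], descend [2, 8]
  N2 x:[44/3,18] y:[2,14] z:[-10,21] -> miss, prune
  N8 x:[13/3,13] y:[11/3,46/3] z:[-20,14] -> hit [13/3,13], descend [4, 11]
    N4 x:[13/3,13] y:[11/3,37/3] z:[-4,14] -> hit [13/3,37/3], descend [10, 12]
      N10 x:[8,13] y:[4,31/3] z:[-1,11] -> hit [8,31/3], descend [3, 5]
        N3 x:[32/3,13] y:[4,25/3] z:[-1,8] -> miss, prune
        N5 x:[8,29/3] y:[9,31/3] z:[9,11] -> hit [9,29/3] leaf, test {P13@t=9}
      N12 x:[13/3,20/3] y:[11/3,37/3] z:[-4,14] -> hit [13/3,20/3] leaf, test {P0(miss), P5(miss), P16(miss)}
    N11 x:[9,38/3] y:[16/3,46/3] z:[-20,-2] -> miss, prune

order=[0, 2, 8, 4, 10, 3, 5, 12, 11]  |boxes|=9  |leaves|=2  hit=P13

== RESULT ==
13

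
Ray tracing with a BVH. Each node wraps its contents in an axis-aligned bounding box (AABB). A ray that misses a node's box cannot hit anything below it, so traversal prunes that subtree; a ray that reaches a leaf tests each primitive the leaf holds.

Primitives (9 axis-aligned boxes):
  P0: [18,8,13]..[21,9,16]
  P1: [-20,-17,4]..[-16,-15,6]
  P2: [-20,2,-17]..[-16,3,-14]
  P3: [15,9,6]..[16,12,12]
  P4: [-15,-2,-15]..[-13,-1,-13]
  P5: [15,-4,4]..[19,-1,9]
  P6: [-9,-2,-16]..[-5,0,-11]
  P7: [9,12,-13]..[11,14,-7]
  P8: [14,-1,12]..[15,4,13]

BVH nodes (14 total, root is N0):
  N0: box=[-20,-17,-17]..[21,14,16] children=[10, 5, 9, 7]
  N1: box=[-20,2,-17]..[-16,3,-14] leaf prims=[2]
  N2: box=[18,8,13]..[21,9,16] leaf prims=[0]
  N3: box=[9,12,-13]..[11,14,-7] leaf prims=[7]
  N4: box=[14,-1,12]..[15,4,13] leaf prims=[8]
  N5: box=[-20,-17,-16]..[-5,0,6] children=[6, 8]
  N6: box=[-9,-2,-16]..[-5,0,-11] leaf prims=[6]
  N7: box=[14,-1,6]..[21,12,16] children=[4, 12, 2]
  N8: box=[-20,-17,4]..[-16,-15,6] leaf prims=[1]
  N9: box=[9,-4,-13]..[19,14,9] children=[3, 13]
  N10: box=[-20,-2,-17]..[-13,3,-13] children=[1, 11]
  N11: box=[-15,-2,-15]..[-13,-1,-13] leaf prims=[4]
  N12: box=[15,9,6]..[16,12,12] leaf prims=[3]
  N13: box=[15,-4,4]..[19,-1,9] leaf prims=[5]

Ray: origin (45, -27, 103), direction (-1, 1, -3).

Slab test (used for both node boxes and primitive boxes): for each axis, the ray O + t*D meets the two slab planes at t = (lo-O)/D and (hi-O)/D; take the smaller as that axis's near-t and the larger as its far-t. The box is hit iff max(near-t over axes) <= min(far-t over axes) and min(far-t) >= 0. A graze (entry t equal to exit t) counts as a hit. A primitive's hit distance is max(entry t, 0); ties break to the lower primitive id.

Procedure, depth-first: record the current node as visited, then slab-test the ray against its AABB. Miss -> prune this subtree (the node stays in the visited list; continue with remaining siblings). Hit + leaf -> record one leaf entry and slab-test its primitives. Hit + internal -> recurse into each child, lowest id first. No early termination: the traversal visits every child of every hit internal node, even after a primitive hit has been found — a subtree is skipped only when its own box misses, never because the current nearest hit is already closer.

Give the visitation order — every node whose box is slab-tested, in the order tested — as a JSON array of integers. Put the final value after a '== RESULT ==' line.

Walk:
N0 x:[24,65] y:[10,41] z:[29,40] -> hit [29,40], descend [5, 7, 9, 10]
  N5 x:[50,65] y:[10,27] z:[97/3,119/3] -> miss, prune
  N7 x:[24,31] y:[26,39] z:[29,97/3] -> hit [29,31], descend [2, 4, 12]
    N2 x:[24,27] y:[35,36] z:[29,30] -> miss, prune
    N4 x:[30,31] y:[26,31] z:[30,91/3] -> hit [30,91/3] leaf, test {P8@t=30}
    N12 x:[29,30] y:[36,39] z:[91/3,97/3] -> miss, prune
  N9 x:[26,36] y:[23,41] z:[94/3,116/3] -> hit [94/3,36], descend [3, 13]
    N3 x:[34,36] y:[39,41] z:[110/3,116/3] -> miss, prune
    N13 x:[26,30] y:[23,26] z:[94/3,33] -> miss, prune
  N10 x:[58,65] y:[25,30] z:[116/3,40] -> miss, prune

Visited [0, 5, 7, 2, 4, 12, 9, 3, 13, 10]. Tests: 10 box, 1 leaf. Nearest: P8.

== RESULT ==
[0, 5, 7, 2, 4, 12, 9, 3, 13, 10]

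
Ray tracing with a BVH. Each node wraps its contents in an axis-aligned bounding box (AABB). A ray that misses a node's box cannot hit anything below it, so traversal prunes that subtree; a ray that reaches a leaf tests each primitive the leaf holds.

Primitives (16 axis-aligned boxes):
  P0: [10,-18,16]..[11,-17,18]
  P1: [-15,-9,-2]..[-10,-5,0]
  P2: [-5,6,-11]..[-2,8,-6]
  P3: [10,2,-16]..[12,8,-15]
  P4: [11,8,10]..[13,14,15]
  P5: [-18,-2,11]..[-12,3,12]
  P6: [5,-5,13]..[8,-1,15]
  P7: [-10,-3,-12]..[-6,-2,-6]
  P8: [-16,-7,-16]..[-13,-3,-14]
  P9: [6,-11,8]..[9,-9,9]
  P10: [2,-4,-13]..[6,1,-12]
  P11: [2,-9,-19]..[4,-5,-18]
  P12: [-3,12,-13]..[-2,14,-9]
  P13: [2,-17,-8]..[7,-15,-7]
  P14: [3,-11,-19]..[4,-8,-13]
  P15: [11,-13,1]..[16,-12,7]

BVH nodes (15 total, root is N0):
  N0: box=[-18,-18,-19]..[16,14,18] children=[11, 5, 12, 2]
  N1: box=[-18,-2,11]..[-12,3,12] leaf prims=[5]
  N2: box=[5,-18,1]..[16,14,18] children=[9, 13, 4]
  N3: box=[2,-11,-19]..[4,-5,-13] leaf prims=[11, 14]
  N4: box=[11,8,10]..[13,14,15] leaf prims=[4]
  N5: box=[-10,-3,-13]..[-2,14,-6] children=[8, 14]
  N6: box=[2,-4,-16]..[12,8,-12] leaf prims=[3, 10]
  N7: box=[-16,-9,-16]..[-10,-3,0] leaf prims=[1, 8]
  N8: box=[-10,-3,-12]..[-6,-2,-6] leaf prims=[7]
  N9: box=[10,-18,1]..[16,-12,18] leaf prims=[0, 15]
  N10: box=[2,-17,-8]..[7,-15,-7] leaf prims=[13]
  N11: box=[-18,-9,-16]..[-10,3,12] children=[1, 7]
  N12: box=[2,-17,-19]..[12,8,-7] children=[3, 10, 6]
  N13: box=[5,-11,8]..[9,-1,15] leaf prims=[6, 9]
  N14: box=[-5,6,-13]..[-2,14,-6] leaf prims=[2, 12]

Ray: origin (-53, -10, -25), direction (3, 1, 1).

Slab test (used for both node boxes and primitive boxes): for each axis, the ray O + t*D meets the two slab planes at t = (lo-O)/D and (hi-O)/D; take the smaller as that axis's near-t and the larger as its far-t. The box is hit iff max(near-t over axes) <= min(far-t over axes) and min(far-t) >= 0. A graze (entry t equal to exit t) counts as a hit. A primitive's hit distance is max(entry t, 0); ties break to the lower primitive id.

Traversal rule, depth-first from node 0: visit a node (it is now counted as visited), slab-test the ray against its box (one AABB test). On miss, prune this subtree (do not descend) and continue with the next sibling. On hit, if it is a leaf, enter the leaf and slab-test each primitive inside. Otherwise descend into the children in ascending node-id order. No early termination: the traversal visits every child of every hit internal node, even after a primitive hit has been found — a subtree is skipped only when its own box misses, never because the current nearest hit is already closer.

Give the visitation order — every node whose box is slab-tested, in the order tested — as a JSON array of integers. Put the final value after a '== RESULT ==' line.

Walk:
N0 x:[35/3,23] y:[-8,24] z:[6,43] -> hit [35/3,23], descend [2, 5, 11, 12]
  N2 x:[58/3,23] y:[-8,24] z:[26,43] -> miss, prune
  N5 x:[43/3,17] y:[7,24] z:[12,19] -> hit [43/3,17], descend [8, 14]
    N8 x:[43/3,47/3] y:[7,8] z:[13,19] -> miss, prune
    N14 x:[16,17] y:[16,24] z:[12,19] -> hit [16,17] leaf, test {P2@t=16, P12(miss)}
  N11 x:[35/3,43/3] y:[1,13] z:[9,37] -> hit [35/3,13], descend [1, 7]
    N1 x:[35/3,41/3] y:[8,13] z:[36,37] -> miss, prune
    N7 x:[37/3,43/3] y:[1,7] z:[9,25] -> miss, prune
  N12 x:[55/3,65/3] y:[-7,18] z:[6,18] -> miss, prune

Visited [0, 2, 5, 8, 14, 11, 1, 7, 12]. Tests: 9 box, 1 leaf. Nearest: P2.

== RESULT ==
[0, 2, 5, 8, 14, 11, 1, 7, 12]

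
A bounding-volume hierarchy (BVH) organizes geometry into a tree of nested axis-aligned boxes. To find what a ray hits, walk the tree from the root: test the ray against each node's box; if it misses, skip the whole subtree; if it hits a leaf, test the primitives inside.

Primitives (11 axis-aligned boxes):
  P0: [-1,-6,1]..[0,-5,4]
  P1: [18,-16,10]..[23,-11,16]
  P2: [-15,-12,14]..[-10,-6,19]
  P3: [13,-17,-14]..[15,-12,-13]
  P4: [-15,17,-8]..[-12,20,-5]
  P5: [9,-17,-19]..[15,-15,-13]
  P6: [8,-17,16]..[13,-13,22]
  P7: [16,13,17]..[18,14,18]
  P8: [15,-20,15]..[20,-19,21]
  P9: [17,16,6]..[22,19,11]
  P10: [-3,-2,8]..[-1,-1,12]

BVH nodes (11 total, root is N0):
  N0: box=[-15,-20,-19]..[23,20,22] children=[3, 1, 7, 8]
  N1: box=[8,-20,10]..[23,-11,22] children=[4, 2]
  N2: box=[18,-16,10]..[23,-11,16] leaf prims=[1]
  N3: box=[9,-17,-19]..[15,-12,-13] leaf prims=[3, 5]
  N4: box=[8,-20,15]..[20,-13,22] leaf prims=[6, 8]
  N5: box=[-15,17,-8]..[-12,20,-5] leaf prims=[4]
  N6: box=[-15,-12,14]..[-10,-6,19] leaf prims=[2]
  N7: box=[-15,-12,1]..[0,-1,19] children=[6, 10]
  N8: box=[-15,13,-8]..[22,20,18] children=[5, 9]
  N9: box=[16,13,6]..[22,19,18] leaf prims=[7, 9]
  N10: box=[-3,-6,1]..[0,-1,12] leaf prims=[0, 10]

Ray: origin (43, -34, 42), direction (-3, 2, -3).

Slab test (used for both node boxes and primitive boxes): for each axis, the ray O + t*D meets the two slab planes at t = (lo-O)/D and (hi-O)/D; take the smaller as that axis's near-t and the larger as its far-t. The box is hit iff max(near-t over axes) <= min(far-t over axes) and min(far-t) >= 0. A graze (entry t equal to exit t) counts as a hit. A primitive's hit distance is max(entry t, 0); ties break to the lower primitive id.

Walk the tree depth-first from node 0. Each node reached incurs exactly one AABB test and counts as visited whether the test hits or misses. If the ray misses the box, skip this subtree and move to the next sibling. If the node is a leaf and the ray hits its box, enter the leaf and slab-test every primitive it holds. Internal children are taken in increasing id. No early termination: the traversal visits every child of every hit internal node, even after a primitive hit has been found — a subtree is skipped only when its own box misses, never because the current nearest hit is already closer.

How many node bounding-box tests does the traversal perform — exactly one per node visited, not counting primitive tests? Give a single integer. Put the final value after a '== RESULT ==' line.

Trace the traversal:
N0 x:[20/3,58/3] y:[7,27] z:[20/3,61/3] -> hit [7,58/3], descend [1, 3, 7, 8]
  N1 x:[20/3,35/3] y:[7,23/2] z:[20/3,32/3] -> hit [7,32/3], descend [2, 4]
    N2 x:[20/3,25/3] y:[9,23/2] z:[26/3,32/3] -> miss, prune
    N4 x:[23/3,35/3] y:[7,21/2] z:[20/3,9] -> hit [23/3,9] leaf, test {P6(miss), P8(miss)}
  N3 x:[28/3,34/3] y:[17/2,11] z:[55/3,61/3] -> miss, prune
  N7 x:[43/3,58/3] y:[11,33/2] z:[23/3,41/3] -> miss, prune
  N8 x:[7,58/3] y:[47/2,27] z:[8,50/3] -> miss, prune

Visited [0, 1, 2, 4, 3, 7, 8]. Tests: 7 box, 1 leaf. Nearest: miss.

== RESULT ==
7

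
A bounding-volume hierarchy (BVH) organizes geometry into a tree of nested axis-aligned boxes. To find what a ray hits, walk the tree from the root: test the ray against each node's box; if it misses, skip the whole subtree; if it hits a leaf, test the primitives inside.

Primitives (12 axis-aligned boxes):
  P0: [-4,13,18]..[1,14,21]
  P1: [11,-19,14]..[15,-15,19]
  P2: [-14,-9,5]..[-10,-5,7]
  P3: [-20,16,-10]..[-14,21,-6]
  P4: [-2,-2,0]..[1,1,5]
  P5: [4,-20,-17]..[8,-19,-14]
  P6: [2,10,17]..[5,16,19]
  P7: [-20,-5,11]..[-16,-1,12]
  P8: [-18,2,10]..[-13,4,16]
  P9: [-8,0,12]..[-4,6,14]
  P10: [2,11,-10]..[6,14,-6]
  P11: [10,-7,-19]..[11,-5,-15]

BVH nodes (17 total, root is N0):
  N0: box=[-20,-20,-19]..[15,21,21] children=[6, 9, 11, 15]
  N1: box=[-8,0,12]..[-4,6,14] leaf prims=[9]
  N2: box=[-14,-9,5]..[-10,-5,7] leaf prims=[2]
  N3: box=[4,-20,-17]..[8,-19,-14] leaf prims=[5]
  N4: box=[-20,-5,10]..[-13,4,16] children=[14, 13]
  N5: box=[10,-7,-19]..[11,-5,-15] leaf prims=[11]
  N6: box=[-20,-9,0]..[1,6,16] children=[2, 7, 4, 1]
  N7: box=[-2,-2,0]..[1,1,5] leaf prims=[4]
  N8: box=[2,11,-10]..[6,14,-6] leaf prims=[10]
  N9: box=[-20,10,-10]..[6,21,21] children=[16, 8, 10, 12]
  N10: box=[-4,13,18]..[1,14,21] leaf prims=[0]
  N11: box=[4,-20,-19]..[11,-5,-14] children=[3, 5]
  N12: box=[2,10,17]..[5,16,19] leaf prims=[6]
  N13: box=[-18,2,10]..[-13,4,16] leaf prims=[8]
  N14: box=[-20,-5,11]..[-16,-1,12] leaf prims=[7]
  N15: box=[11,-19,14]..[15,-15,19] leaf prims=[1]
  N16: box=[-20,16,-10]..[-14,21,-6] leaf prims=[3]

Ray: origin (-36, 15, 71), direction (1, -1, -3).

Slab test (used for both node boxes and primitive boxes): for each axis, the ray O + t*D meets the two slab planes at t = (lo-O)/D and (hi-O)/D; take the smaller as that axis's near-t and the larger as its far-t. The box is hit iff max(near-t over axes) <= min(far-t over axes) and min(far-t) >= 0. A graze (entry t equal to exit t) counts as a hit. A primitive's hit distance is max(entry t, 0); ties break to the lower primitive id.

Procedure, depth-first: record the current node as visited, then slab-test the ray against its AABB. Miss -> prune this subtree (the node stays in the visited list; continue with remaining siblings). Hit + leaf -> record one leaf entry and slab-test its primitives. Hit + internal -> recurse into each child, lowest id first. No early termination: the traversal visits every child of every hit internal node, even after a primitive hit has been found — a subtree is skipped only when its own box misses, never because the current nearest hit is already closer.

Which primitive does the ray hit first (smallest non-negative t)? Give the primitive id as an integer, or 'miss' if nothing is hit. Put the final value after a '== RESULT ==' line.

Traverse from the root:
N0 x:[16,51] y:[-6,35] z:[50/3,30] -> hit [50/3,30], descend [6, 9, 11, 15]
  N6 x:[16,37] y:[9,24] z:[55/3,71/3] -> hit [55/3,71/3], descend [1, 2, 4, 7]
    N1 x:[28,32] y:[9,15] z:[19,59/3] -> miss, prune
    N2 x:[22,26] y:[20,24] z:[64/3,22] -> hit [22,22] leaf, test {P2@t=22}
    N4 x:[16,23] y:[11,20] z:[55/3,61/3] -> hit [55/3,20], descend [13, 14]
      N13 x:[18,23] y:[11,13] z:[55/3,61/3] -> miss, prune
      N14 x:[16,20] y:[16,20] z:[59/3,20] -> hit [59/3,20] leaf, test {P7@t=59/3}
    N7 x:[34,37] y:[14,17] z:[22,71/3] -> miss, prune
  N9 x:[16,42] y:[-6,5] z:[50/3,27] -> miss, prune
  N11 x:[40,47] y:[20,35] z:[85/3,30] -> miss, prune
  N15 x:[47,51] y:[30,34] z:[52/3,19] -> miss, prune

Summary -> nodes [0, 6, 1, 2, 4, 13, 14, 7, 9, 11, 15]; box-tests=11; leaf-entries=2; first=P7

== RESULT ==
7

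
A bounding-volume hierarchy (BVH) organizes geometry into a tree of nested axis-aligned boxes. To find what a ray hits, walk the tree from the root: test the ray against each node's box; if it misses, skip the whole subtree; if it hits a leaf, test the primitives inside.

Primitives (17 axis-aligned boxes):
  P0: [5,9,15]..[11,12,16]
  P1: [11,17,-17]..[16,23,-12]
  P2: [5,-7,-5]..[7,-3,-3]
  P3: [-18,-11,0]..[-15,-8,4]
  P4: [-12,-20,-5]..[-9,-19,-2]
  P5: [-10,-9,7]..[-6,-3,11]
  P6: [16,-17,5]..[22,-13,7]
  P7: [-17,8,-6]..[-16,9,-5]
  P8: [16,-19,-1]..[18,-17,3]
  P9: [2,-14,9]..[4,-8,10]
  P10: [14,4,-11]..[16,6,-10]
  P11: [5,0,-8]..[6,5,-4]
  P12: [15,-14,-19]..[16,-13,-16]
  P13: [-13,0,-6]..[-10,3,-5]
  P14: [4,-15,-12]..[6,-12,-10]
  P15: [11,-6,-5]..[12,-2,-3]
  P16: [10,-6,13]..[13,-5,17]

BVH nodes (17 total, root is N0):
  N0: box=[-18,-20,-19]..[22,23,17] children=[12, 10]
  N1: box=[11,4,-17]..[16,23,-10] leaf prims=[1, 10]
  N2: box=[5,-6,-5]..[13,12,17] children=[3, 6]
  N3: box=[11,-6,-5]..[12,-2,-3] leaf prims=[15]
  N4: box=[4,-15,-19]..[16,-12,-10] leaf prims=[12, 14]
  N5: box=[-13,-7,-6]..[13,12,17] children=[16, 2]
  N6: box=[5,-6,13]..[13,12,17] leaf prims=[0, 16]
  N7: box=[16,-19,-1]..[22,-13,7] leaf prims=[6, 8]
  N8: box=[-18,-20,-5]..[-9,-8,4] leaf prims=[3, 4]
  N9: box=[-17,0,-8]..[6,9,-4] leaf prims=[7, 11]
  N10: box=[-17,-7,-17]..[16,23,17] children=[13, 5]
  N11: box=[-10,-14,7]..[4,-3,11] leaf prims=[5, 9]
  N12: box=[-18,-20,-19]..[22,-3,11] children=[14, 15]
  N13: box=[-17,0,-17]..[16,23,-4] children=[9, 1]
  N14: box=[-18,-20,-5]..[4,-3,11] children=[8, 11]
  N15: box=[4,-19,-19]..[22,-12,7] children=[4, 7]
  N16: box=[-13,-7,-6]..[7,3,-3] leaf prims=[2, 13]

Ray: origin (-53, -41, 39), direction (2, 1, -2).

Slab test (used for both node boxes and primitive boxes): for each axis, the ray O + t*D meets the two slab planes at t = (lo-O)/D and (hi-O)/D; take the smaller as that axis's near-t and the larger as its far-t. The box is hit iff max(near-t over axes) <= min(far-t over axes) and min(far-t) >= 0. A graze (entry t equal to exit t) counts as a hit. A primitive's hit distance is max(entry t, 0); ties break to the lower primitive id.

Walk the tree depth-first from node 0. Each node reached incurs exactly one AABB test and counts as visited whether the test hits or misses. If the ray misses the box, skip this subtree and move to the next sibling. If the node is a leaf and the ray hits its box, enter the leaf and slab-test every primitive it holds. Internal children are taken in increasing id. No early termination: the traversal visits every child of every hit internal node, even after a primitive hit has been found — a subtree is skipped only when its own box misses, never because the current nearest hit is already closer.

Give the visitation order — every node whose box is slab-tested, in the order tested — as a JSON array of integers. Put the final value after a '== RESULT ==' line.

Traverse from the root:
N0 x:[35/2,75/2] y:[21,64] z:[11,29] -> hit [21,29], descend [10, 12]
  N10 x:[18,69/2] y:[34,64] z:[11,28] -> miss, prune
  N12 x:[35/2,75/2] y:[21,38] z:[14,29] -> hit [21,29], descend [14, 15]
    N14 x:[35/2,57/2] y:[21,38] z:[14,22] -> hit [21,22], descend [8, 11]
      N8 x:[35/2,22] y:[21,33] z:[35/2,22] -> hit [21,22] leaf, test {P3(miss), P4@t=21}
      N11 x:[43/2,57/2] y:[27,38] z:[14,16] -> miss, prune
    N15 x:[57/2,75/2] y:[22,29] z:[16,29] -> hit [57/2,29], descend [4, 7]
      N4 x:[57/2,69/2] y:[26,29] z:[49/2,29] -> hit [57/2,29] leaf, test {P12(miss), P14(miss)}
      N7 x:[69/2,75/2] y:[22,28] z:[16,20] -> miss, prune

Summary -> nodes [0, 10, 12, 14, 8, 11, 15, 4, 7]; box-tests=9; leaf-entries=2; first=P4

== RESULT ==
[0, 10, 12, 14, 8, 11, 15, 4, 7]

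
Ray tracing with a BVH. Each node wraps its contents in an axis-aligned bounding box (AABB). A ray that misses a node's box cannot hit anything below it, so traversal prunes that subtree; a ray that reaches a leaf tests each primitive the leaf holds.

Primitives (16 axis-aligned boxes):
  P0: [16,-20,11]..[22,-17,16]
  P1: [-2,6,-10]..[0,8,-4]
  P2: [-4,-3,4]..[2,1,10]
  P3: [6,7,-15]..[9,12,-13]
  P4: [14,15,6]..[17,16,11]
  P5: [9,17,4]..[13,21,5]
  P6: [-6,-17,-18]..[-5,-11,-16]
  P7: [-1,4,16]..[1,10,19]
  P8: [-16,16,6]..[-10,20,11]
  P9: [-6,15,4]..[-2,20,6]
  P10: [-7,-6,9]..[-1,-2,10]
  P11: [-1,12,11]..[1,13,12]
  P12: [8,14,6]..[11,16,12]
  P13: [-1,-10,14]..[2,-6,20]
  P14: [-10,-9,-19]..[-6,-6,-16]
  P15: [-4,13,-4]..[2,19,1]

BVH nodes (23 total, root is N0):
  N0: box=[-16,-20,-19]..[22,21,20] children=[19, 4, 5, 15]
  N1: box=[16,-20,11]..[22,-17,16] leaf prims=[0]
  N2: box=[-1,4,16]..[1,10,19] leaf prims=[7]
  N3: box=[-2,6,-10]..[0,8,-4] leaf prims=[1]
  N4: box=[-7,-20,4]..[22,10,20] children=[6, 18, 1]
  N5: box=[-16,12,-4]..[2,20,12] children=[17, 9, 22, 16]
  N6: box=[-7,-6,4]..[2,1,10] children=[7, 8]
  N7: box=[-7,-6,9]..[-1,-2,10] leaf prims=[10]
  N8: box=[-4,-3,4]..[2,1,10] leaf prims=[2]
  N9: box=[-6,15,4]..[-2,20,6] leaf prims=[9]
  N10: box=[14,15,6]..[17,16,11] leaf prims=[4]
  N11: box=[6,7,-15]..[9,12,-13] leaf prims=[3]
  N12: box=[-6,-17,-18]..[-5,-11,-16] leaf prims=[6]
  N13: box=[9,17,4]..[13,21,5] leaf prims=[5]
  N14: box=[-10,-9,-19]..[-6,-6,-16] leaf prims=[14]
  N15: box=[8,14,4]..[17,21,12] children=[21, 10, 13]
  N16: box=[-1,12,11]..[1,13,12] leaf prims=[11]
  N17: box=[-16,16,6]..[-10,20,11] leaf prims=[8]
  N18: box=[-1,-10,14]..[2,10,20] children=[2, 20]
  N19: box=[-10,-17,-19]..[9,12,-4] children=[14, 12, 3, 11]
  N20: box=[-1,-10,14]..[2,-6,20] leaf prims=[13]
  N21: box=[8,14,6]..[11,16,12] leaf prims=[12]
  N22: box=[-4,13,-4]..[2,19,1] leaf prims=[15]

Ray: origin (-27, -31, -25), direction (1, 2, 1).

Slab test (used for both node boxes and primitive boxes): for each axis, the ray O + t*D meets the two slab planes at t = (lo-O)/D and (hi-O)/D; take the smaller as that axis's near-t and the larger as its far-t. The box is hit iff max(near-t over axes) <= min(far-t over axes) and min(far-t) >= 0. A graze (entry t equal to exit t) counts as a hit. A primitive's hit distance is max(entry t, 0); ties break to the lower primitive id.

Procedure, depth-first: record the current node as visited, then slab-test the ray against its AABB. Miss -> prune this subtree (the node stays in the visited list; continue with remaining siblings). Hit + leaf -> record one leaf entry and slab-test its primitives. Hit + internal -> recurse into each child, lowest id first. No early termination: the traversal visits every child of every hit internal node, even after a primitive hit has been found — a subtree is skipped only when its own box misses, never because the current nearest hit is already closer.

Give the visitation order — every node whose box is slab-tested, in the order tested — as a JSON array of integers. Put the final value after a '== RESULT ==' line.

Trace the traversal:
N0 x:[11,49] y:[11/2,26] z:[6,45] -> hit [11,26], descend [4, 5, 15, 19]
  N4 x:[20,49] y:[11/2,41/2] z:[29,45] -> miss, prune
  N5 x:[11,29] y:[43/2,51/2] z:[21,37] -> hit [43/2,51/2], descend [9, 16, 17, 22]
    N9 x:[21,25] y:[23,51/2] z:[29,31] -> miss, prune
    N16 x:[26,28] y:[43/2,22] z:[36,37] -> miss, prune
    N17 x:[11,17] y:[47/2,51/2] z:[31,36] -> miss, prune
    N22 x:[23,29] y:[22,25] z:[21,26] -> hit [23,25] leaf, test {P15@t=23}
  N15 x:[35,44] y:[45/2,26] z:[29,37] -> miss, prune
  N19 x:[17,36] y:[7,43/2] z:[6,21] -> hit [17,21], descend [3, 11, 12, 14]
    N3 x:[25,27] y:[37/2,39/2] z:[15,21] -> miss, prune
    N11 x:[33,36] y:[19,43/2] z:[10,12] -> miss, prune
    N12 x:[21,22] y:[7,10] z:[7,9] -> miss, prune
    N14 x:[17,21] y:[11,25/2] z:[6,9] -> miss, prune

13 AABB tests over nodes [0, 4, 5, 9, 16, 17, 22, 15, 19, 3, 11, 12, 14]; 1 leaf entered; closest P15.

== RESULT ==
[0, 4, 5, 9, 16, 17, 22, 15, 19, 3, 11, 12, 14]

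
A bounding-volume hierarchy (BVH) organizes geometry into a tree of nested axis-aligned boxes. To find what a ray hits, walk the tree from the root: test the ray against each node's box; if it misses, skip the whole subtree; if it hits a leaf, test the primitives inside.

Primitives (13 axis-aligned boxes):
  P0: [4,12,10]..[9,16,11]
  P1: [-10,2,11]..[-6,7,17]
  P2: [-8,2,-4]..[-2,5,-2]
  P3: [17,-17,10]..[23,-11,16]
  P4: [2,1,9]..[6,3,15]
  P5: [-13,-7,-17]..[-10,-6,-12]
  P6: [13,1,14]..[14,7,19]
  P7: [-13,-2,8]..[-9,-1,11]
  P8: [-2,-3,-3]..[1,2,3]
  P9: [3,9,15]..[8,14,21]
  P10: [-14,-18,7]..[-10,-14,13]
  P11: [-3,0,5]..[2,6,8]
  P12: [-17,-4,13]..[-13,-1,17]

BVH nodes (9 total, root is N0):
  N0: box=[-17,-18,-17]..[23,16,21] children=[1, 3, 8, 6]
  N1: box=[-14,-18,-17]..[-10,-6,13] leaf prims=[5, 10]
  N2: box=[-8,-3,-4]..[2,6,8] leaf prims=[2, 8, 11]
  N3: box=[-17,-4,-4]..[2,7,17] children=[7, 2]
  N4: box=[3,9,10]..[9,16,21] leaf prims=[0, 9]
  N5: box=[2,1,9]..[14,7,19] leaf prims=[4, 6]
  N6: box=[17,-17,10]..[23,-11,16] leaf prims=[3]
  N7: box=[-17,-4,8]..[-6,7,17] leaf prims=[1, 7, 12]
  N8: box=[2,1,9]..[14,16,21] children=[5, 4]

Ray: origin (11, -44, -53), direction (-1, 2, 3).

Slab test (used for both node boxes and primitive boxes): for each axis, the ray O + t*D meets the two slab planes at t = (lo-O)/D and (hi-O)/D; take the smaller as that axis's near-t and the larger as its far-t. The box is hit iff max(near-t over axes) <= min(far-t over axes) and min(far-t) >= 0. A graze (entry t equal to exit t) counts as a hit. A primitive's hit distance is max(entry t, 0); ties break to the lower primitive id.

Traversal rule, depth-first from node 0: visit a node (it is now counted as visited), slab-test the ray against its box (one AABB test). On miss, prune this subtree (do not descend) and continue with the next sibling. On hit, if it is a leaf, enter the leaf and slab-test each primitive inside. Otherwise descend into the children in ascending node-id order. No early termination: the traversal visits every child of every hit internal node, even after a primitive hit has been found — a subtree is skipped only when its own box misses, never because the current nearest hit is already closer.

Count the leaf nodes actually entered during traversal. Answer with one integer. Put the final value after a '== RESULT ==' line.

Traverse from the root:
N0 x:[-12,28] y:[13,30] z:[12,74/3] -> hit [13,74/3], descend [1, 3, 6, 8]
  N1 x:[21,25] y:[13,19] z:[12,22] -> miss, prune
  N3 x:[9,28] y:[20,51/2] z:[49/3,70/3] -> hit [20,70/3], descend [2, 7]
    N2 x:[9,19] y:[41/2,25] z:[49/3,61/3] -> miss, prune
    N7 x:[17,28] y:[20,51/2] z:[61/3,70/3] -> hit [61/3,70/3] leaf, test {P1(miss), P7@t=21, P12(miss)}
  N6 x:[-12,-6] y:[27/2,33/2] z:[21,23] -> miss, prune
  N8 x:[-3,9] y:[45/2,30] z:[62/3,74/3] -> miss, prune

7 AABB tests over nodes [0, 1, 3, 2, 7, 6, 8]; 1 leaf entered; closest P7.

== RESULT ==
1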